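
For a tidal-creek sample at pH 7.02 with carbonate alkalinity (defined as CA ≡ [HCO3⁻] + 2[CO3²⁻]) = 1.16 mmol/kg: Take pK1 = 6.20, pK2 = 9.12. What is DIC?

CA = [HCO3⁻] + 2[CO3²⁻] = (α₁ + 2α₂)·DIC
At pH 7.02: [H⁺]/K1 = 10^-0.82 = 0.15136, K2/[H⁺] = 10^-2.10 = 0.0079433
α₁ = 1/(1 + 0.15136 + 0.0079433) = 1/1.1593 = 0.8626; α₂ = α₁·K2/[H⁺] = 0.006852
α₁ + 2α₂ = 0.8763
DIC = CA / (α₁ + 2α₂) = 1.16 / 0.8763 = 1.32 mmol/kg

DIC = 1.32 mmol/kg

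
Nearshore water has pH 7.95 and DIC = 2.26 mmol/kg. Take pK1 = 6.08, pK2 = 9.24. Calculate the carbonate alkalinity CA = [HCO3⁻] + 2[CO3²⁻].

CA = 2.34 mmol/kg

CA = [HCO3⁻] + 2[CO3²⁻] = (α₁ + 2α₂)·DIC
At pH 7.95: [H⁺]/K1 = 10^-1.87 = 0.013490, K2/[H⁺] = 10^-1.29 = 0.051286
α₁ = 1/(1 + 0.013490 + 0.051286) = 1/1.0648 = 0.9392; α₂ = α₁·K2/[H⁺] = 0.04817
α₁ + 2α₂ = 1.0355
CA = 1.0355 × 2.26 = 2.34 mmol/kg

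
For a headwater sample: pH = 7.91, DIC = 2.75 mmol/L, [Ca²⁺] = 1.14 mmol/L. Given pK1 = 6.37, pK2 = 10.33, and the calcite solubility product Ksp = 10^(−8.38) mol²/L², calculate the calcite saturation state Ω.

α₂ = 1 / (1 + [H⁺]/K2 + [H⁺]²/(K1K2)) = 1 / (1 + 10^+2.42 + 10^+0.88)
   = 1 / (1 + 263.03 + 7.5858) = 1/271.61 = 0.003682
[CO3²⁻] = α₂ × DIC = 0.003682 × 2.75 = 0.01012 mmol/L = 10.12 μmol/L
Ksp = 10^(−8.38) = 4.169×10^-9
Ω = [Ca²⁺][CO3²⁻]/Ksp = (1.14×10^-3)(1.012×10^-5) / 4.169×10^-9 = 2.77

Ω = 2.77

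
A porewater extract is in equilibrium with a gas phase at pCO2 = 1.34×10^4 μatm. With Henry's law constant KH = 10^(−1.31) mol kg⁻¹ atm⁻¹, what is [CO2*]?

[CO2*] = 656 μmol/kg

KH = 10^(−1.31) = 4.898×10^-2 mol kg⁻¹ atm⁻¹
[CO2*] = KH · pCO2 = 4.898×10^-2 × 1.34×10^4×10^-6 atm = 6.56×10^-4 mol/kg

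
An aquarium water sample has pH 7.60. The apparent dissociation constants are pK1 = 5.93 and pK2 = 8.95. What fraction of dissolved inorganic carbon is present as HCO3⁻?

α₁ = 1 / (1 + [H⁺]/K1 + K2/[H⁺]) = 1 / (1 + 10^-1.67 + 10^-1.35)
   = 1 / (1 + 0.021380 + 0.044668) = 1/1.0660 = 0.9380

α₁ = 0.938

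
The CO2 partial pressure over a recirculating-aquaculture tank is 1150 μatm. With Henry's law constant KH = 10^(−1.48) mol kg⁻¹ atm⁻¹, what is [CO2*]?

[CO2*] = 38.1 μmol/kg

KH = 10^(−1.48) = 3.311×10^-2 mol kg⁻¹ atm⁻¹
[CO2*] = KH · pCO2 = 3.311×10^-2 × 1150×10^-6 atm = 3.81×10^-5 mol/kg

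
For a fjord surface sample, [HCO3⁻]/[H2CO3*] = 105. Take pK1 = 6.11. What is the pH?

From K1 = [H⁺][HCO3⁻]/[H2CO3*]:  pH = pK1 + log₁₀([HCO3⁻]/[H2CO3*])
log₁₀(105) = +2.021
pH = 6.11 + (+2.021) = 8.13

pH = 8.13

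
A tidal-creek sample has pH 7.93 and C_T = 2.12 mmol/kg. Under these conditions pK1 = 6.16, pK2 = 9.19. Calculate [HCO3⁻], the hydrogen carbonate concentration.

[HCO3⁻] = 1.98 mmol/kg

α₁ = 1 / (1 + [H⁺]/K1 + K2/[H⁺]) = 1 / (1 + 10^-1.77 + 10^-1.26)
   = 1 / (1 + 0.016982 + 0.054954) = 1/1.0719 = 0.9329
[HCO3⁻] = α₁ × DIC = 0.9329 × 2.12 = 1.98 mmol/kg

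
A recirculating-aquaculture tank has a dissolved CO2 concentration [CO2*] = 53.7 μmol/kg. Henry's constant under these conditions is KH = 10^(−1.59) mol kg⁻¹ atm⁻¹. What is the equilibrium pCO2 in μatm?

KH = 10^(−1.59) = 2.570×10^-2 mol kg⁻¹ atm⁻¹
pCO2 = [CO2*]/KH = 53.7×10^-6 / 2.570×10^-2 = 2.09×10^-3 atm = 2090 μatm

pCO2 = 2090 μatm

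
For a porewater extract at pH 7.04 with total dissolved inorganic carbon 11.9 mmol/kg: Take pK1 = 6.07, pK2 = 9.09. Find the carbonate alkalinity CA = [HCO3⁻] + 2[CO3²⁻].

CA = 10.9 mmol/kg

CA = [HCO3⁻] + 2[CO3²⁻] = (α₁ + 2α₂)·DIC
At pH 7.04: [H⁺]/K1 = 10^-0.97 = 0.10715, K2/[H⁺] = 10^-2.05 = 0.0089125
α₁ = 1/(1 + 0.10715 + 0.0089125) = 1/1.1161 = 0.8960; α₂ = α₁·K2/[H⁺] = 0.007986
α₁ + 2α₂ = 0.9120
CA = 0.9120 × 11.9 = 10.9 mmol/kg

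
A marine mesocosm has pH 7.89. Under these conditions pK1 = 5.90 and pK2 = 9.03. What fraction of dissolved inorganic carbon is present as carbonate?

α₂ = 1 / (1 + [H⁺]/K2 + [H⁺]²/(K1K2)) = 1 / (1 + 10^+1.14 + 10^-0.85)
   = 1 / (1 + 13.804 + 0.14125) = 1/14.945 = 0.06691

α₂ = 0.0669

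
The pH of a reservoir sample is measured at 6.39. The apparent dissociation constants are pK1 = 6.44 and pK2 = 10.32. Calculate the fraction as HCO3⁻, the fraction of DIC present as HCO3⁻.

α₁ = 1 / (1 + [H⁺]/K1 + K2/[H⁺]) = 1 / (1 + 10^+0.05 + 10^-3.93)
   = 1 / (1 + 1.1220 + 0.00011749) = 1/2.1221 = 0.4712

α₁ = 0.471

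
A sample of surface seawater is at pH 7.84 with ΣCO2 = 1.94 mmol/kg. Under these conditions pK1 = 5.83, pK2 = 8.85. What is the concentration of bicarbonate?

[HCO3⁻] = 1.75 mmol/kg

α₁ = 1 / (1 + [H⁺]/K1 + K2/[H⁺]) = 1 / (1 + 10^-2.01 + 10^-1.01)
   = 1 / (1 + 0.0097724 + 0.097724) = 1/1.1075 = 0.9029
[HCO3⁻] = α₁ × DIC = 0.9029 × 1.94 = 1.75 mmol/kg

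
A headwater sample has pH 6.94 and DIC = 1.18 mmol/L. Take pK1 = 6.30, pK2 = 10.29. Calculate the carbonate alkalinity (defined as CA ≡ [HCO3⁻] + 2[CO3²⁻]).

CA = 0.961 mmol/L

CA = [HCO3⁻] + 2[CO3²⁻] = (α₁ + 2α₂)·DIC
At pH 6.94: [H⁺]/K1 = 10^-0.64 = 0.22909, K2/[H⁺] = 10^-3.35 = 0.00044668
α₁ = 1/(1 + 0.22909 + 0.00044668) = 1/1.2295 = 0.8133; α₂ = α₁·K2/[H⁺] = 0.0003633
α₁ + 2α₂ = 0.8140
CA = 0.8140 × 1.18 = 0.961 mmol/L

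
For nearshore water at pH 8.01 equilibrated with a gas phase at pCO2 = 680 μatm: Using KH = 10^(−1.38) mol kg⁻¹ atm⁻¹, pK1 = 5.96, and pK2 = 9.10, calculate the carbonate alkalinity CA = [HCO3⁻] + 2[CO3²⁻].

CA = 3.70 mmol/kg

[CO2*] = KH · pCO2 = 10^(−1.38) × 680×10^-6 = 2.835×10^-5 mol/kg
α₀ = 1/(1 + K1/[H⁺] + K1K2/[H⁺]²) = 1/(1 + 10^+2.05 + 10^+0.96) = 0.008175
DIC = [CO2*]/α₀ = 2.835×10^-5 / 0.008175 = 3.467 mmol/kg
CA = (α₁ + 2α₂)·DIC = (0.9173 + 2×0.07456) × 3.467 = 3.70 mmol/kg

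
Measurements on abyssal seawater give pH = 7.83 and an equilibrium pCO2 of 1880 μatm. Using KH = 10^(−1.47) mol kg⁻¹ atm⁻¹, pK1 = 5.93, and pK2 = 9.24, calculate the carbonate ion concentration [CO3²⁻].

[CO2*] = KH · pCO2 = 10^(−1.47) × 1880×10^-6 = 6.370×10^-5 mol/kg
α₀ = 1/(1 + K1/[H⁺] + K1K2/[H⁺]²) = 1/(1 + 10^+1.90 + 10^+0.49) = 0.01197
DIC = [CO2*]/α₀ = 6.370×10^-5 / 0.01197 = 5.321 mmol/kg
[CO3²⁻] = α₂·DIC; α₂ = 0.03700, so [CO3²⁻] = 0.03700 × 5.321 = 0.197 mmol/kg

[CO3²⁻] = 0.197 mmol/kg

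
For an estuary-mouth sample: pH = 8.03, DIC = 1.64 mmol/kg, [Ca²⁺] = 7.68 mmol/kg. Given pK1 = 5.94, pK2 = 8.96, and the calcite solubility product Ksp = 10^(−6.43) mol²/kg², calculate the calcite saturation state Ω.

α₂ = 1 / (1 + [H⁺]/K2 + [H⁺]²/(K1K2)) = 1 / (1 + 10^+0.93 + 10^-1.16)
   = 1 / (1 + 8.5114 + 0.069183) = 1/9.5806 = 0.1044
[CO3²⁻] = α₂ × DIC = 0.1044 × 1.64 = 0.1712 mmol/kg
Ksp = 10^(−6.43) = 3.715×10^-7
Ω = [Ca²⁺][CO3²⁻]/Ksp = (7.68×10^-3)(1.712×10^-4) / 3.715×10^-7 = 3.54

Ω = 3.54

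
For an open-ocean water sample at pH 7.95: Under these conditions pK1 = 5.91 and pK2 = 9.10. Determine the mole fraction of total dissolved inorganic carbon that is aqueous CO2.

α₀ = 1 / (1 + K1/[H⁺] + K1K2/[H⁺]²) = 1 / (1 + 10^+2.04 + 10^+0.89)
   = 1 / (1 + 109.65 + 7.7625) = 1/118.41 = 0.008445

α₀ = 0.00845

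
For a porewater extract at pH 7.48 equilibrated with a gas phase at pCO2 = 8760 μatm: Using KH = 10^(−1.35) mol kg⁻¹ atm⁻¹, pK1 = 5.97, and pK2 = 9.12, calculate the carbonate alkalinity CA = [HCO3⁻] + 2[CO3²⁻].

[CO2*] = KH · pCO2 = 10^(−1.35) × 8760×10^-6 = 3.913×10^-4 mol/kg
α₀ = 1/(1 + K1/[H⁺] + K1K2/[H⁺]²) = 1/(1 + 10^+1.51 + 10^-0.13) = 0.02932
DIC = [CO2*]/α₀ = 3.913×10^-4 / 0.02932 = 13.34 mmol/kg
CA = (α₁ + 2α₂)·DIC = (0.9489 + 2×0.02174) × 13.34 = 13.2 mmol/kg

CA = 13.2 mmol/kg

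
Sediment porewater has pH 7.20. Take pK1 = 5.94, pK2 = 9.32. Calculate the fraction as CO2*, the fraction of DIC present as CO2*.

α₀ = 1 / (1 + K1/[H⁺] + K1K2/[H⁺]²) = 1 / (1 + 10^+1.26 + 10^-0.86)
   = 1 / (1 + 18.197 + 0.13804) = 1/19.335 = 0.05172

α₀ = 0.0517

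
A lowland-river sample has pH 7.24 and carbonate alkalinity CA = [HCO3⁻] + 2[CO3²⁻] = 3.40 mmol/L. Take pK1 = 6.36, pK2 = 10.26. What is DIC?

CA = [HCO3⁻] + 2[CO3²⁻] = (α₁ + 2α₂)·DIC
At pH 7.24: [H⁺]/K1 = 10^-0.88 = 0.13183, K2/[H⁺] = 10^-3.02 = 0.00095499
α₁ = 1/(1 + 0.13183 + 0.00095499) = 1/1.1328 = 0.8828; α₂ = α₁·K2/[H⁺] = 0.0008431
α₁ + 2α₂ = 0.8845
DIC = CA / (α₁ + 2α₂) = 3.40 / 0.8845 = 3.84 mmol/L

DIC = 3.84 mmol/L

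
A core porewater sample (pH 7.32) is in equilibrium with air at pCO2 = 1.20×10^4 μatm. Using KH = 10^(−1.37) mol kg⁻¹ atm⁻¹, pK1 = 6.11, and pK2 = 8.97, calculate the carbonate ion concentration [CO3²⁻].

[CO3²⁻] = 0.186 mmol/kg

[CO2*] = KH · pCO2 = 10^(−1.37) × 1.20×10^4×10^-6 = 5.119×10^-4 mol/kg
α₀ = 1/(1 + K1/[H⁺] + K1K2/[H⁺]²) = 1/(1 + 10^+1.21 + 10^-0.44) = 0.05688
DIC = [CO2*]/α₀ = 5.119×10^-4 / 0.05688 = 9.000 mmol/kg
[CO3²⁻] = α₂·DIC; α₂ = 0.02065, so [CO3²⁻] = 0.02065 × 9.000 = 0.186 mmol/kg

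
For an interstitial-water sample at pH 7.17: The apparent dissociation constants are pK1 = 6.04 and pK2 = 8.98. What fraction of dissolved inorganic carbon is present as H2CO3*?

α₀ = 1 / (1 + K1/[H⁺] + K1K2/[H⁺]²) = 1 / (1 + 10^+1.13 + 10^-0.68)
   = 1 / (1 + 13.490 + 0.20893) = 1/14.699 = 0.06803

α₀ = 0.0680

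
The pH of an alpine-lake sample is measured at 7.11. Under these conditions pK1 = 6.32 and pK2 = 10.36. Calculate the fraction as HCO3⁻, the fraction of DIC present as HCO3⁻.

α₁ = 0.860

α₁ = 1 / (1 + [H⁺]/K1 + K2/[H⁺]) = 1 / (1 + 10^-0.79 + 10^-3.25)
   = 1 / (1 + 0.16218 + 0.00056234) = 1/1.1627 = 0.8600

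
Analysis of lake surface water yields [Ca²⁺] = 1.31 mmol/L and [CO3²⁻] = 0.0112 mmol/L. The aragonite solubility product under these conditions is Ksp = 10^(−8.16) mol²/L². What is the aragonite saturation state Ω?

Ksp = 10^(−8.16) = 6.918×10^-9
Ω = [Ca²⁺][CO3²⁻]/Ksp = (1.31×10^-3)(0.0112×10^-3) / 6.918×10^-9 = 2.12

Ω = 2.12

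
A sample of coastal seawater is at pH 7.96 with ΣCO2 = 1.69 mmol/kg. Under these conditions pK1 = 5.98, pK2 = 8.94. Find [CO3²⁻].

[CO3²⁻] = 0.159 mmol/kg

α₂ = 1 / (1 + [H⁺]/K2 + [H⁺]²/(K1K2)) = 1 / (1 + 10^+0.98 + 10^-1.00)
   = 1 / (1 + 9.5499 + 0.10000) = 1/10.650 = 0.09390
[CO3²⁻] = α₂ × DIC = 0.09390 × 1.69 = 0.159 mmol/kg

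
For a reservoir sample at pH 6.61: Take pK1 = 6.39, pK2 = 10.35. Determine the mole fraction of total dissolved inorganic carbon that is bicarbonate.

α₁ = 1 / (1 + [H⁺]/K1 + K2/[H⁺]) = 1 / (1 + 10^-0.22 + 10^-3.74)
   = 1 / (1 + 0.60256 + 0.00018197) = 1/1.6027 = 0.6239

α₁ = 0.624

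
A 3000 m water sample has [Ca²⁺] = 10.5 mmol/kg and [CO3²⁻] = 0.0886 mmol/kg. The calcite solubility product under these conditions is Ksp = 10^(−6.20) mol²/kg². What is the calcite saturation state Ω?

Ω = 1.47

Ksp = 10^(−6.20) = 6.310×10^-7
Ω = [Ca²⁺][CO3²⁻]/Ksp = (10.5×10^-3)(0.0886×10^-3) / 6.310×10^-7 = 1.47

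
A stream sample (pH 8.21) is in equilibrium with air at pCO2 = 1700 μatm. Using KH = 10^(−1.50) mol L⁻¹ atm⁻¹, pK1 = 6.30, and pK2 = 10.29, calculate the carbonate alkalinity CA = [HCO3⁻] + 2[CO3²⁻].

[CO2*] = KH · pCO2 = 10^(−1.50) × 1700×10^-6 = 5.376×10^-5 mol/L
α₀ = 1/(1 + K1/[H⁺] + K1K2/[H⁺]²) = 1/(1 + 10^+1.91 + 10^-0.17) = 0.01205
DIC = [CO2*]/α₀ = 5.376×10^-5 / 0.01205 = 4.460 mmol/L
CA = (α₁ + 2α₂)·DIC = (0.9798 + 2×0.008150) × 4.460 = 4.44 mmol/L

CA = 4.44 mmol/L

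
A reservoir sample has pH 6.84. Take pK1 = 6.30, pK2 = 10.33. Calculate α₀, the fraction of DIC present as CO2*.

α₀ = 1 / (1 + K1/[H⁺] + K1K2/[H⁺]²) = 1 / (1 + 10^+0.54 + 10^-2.95)
   = 1 / (1 + 3.4674 + 0.0011220) = 1/4.4685 = 0.2238

α₀ = 0.224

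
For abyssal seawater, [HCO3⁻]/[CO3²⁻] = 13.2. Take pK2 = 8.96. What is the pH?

From K2 = [H⁺][CO3²⁻]/[HCO3⁻]:  pH = pK2 − log₁₀([HCO3⁻]/[CO3²⁻])
log₁₀(13.2) = +1.121
pH = 8.96 − (+1.121) = 7.84

pH = 7.84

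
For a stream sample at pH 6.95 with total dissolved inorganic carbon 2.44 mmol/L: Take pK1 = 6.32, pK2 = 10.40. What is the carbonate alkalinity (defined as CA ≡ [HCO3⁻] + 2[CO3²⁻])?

CA = [HCO3⁻] + 2[CO3²⁻] = (α₁ + 2α₂)·DIC
At pH 6.95: [H⁺]/K1 = 10^-0.63 = 0.23442, K2/[H⁺] = 10^-3.45 = 0.00035481
α₁ = 1/(1 + 0.23442 + 0.00035481) = 1/1.2348 = 0.8099; α₂ = α₁·K2/[H⁺] = 0.0002874
α₁ + 2α₂ = 0.8104
CA = 0.8104 × 2.44 = 1.98 mmol/L

CA = 1.98 mmol/L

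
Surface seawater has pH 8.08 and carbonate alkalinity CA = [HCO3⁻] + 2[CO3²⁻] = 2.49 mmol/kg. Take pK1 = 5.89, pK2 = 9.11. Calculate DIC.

CA = [HCO3⁻] + 2[CO3²⁻] = (α₁ + 2α₂)·DIC
At pH 8.08: [H⁺]/K1 = 10^-2.19 = 0.0064565, K2/[H⁺] = 10^-1.03 = 0.093325
α₁ = 1/(1 + 0.0064565 + 0.093325) = 1/1.0998 = 0.9093; α₂ = α₁·K2/[H⁺] = 0.08486
α₁ + 2α₂ = 1.0790
DIC = CA / (α₁ + 2α₂) = 2.49 / 1.0790 = 2.31 mmol/kg

DIC = 2.31 mmol/kg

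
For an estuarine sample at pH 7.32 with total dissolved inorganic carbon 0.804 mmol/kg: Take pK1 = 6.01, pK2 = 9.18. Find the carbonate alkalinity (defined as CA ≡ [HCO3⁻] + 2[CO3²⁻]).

CA = 0.777 mmol/kg

CA = [HCO3⁻] + 2[CO3²⁻] = (α₁ + 2α₂)·DIC
At pH 7.32: [H⁺]/K1 = 10^-1.31 = 0.048978, K2/[H⁺] = 10^-1.86 = 0.013804
α₁ = 1/(1 + 0.048978 + 0.013804) = 1/1.0628 = 0.9409; α₂ = α₁·K2/[H⁺] = 0.01299
α₁ + 2α₂ = 0.9669
CA = 0.9669 × 0.804 = 0.777 mmol/kg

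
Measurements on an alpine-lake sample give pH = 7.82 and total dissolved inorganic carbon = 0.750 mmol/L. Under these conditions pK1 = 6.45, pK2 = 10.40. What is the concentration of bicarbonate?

[HCO3⁻] = 0.718 mmol/L

α₁ = 1 / (1 + [H⁺]/K1 + K2/[H⁺]) = 1 / (1 + 10^-1.37 + 10^-2.58)
   = 1 / (1 + 0.042658 + 0.0026303) = 1/1.0453 = 0.9567
[HCO3⁻] = α₁ × DIC = 0.9567 × 0.750 = 0.718 mmol/L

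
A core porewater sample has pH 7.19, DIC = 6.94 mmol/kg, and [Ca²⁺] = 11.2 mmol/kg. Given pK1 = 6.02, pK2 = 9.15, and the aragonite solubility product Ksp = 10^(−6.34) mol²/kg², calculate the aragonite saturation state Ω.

Ω = 1.73

α₂ = 1 / (1 + [H⁺]/K2 + [H⁺]²/(K1K2)) = 1 / (1 + 10^+1.96 + 10^+0.79)
   = 1 / (1 + 91.201 + 6.1660) = 1/98.367 = 0.01017
[CO3²⁻] = α₂ × DIC = 0.01017 × 6.94 = 0.07055 mmol/kg
Ksp = 10^(−6.34) = 4.571×10^-7
Ω = [Ca²⁺][CO3²⁻]/Ksp = (11.2×10^-3)(7.055×10^-5) / 4.571×10^-7 = 1.73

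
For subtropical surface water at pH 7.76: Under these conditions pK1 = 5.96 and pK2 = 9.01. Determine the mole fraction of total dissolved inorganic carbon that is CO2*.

α₀ = 0.0148

α₀ = 1 / (1 + K1/[H⁺] + K1K2/[H⁺]²) = 1 / (1 + 10^+1.80 + 10^+0.55)
   = 1 / (1 + 63.096 + 3.5481) = 1/67.644 = 0.01478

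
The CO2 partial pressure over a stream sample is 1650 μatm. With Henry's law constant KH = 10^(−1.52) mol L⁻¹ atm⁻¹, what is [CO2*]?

[CO2*] = 49.8 μmol/L

KH = 10^(−1.52) = 3.020×10^-2 mol L⁻¹ atm⁻¹
[CO2*] = KH · pCO2 = 3.020×10^-2 × 1650×10^-6 atm = 4.98×10^-5 mol/L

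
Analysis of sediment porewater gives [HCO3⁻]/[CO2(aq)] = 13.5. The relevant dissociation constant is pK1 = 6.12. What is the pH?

pH = 7.25

From K1 = [H⁺][HCO3⁻]/[CO2(aq)]:  pH = pK1 + log₁₀([HCO3⁻]/[CO2(aq)])
log₁₀(13.5) = +1.130
pH = 6.12 + (+1.130) = 7.25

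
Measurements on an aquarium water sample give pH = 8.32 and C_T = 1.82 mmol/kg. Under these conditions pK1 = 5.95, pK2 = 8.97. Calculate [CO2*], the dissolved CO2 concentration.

α₀ = 1 / (1 + K1/[H⁺] + K1K2/[H⁺]²) = 1 / (1 + 10^+2.37 + 10^+1.72)
   = 1 / (1 + 234.42 + 52.481) = 1/287.90 = 0.003473
[CO2*] = α₀ × DIC = 0.003473 × 1.82 = 0.00632 mmol/kg = 6.32 μmol/kg

[CO2*] = 6.32 μmol/kg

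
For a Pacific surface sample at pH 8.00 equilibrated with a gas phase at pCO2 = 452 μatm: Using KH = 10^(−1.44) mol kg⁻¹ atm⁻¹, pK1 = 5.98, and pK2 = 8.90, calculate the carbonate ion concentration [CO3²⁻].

[CO3²⁻] = 0.216 mmol/kg

[CO2*] = KH · pCO2 = 10^(−1.44) × 452×10^-6 = 1.641×10^-5 mol/kg
α₀ = 1/(1 + K1/[H⁺] + K1K2/[H⁺]²) = 1/(1 + 10^+2.02 + 10^+1.12) = 0.008411
DIC = [CO2*]/α₀ = 1.641×10^-5 / 0.008411 = 1.951 mmol/kg
[CO3²⁻] = α₂·DIC; α₂ = 0.1109, so [CO3²⁻] = 0.1109 × 1.951 = 0.216 mmol/kg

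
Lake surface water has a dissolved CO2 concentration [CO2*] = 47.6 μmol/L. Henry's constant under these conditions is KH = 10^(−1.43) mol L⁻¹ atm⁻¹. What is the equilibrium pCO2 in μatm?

pCO2 = 1280 μatm

KH = 10^(−1.43) = 3.715×10^-2 mol L⁻¹ atm⁻¹
pCO2 = [CO2*]/KH = 47.6×10^-6 / 3.715×10^-2 = 1.28×10^-3 atm = 1280 μatm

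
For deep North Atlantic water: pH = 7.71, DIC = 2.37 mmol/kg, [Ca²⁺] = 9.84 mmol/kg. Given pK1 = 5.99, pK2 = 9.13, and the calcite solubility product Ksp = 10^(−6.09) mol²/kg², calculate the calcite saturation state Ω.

α₂ = 1 / (1 + [H⁺]/K2 + [H⁺]²/(K1K2)) = 1 / (1 + 10^+1.42 + 10^-0.30)
   = 1 / (1 + 26.303 + 0.50119) = 1/27.804 = 0.03597
[CO3²⁻] = α₂ × DIC = 0.03597 × 2.37 = 0.08524 mmol/kg
Ksp = 10^(−6.09) = 8.128×10^-7
Ω = [Ca²⁺][CO3²⁻]/Ksp = (9.84×10^-3)(8.524×10^-5) / 8.128×10^-7 = 1.03

Ω = 1.03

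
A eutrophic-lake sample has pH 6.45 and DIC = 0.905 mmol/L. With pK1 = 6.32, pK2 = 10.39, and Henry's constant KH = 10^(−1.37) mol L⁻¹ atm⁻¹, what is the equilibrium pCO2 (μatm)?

α₀ = 1 / (1 + K1/[H⁺] + K1K2/[H⁺]²) = 1 / (1 + 10^+0.13 + 10^-3.81)
   = 1 / (1 + 1.3490 + 0.00015488) = 1/2.3491 = 0.4257
[CO2*] = α₀ × DIC = 0.4257 × 0.905 = 0.3853 mmol/L
pCO2 = [CO2*]/KH = 3.853×10^-4 / 4.266×10^-2 = 9030 μatm

pCO2 = 9030 μatm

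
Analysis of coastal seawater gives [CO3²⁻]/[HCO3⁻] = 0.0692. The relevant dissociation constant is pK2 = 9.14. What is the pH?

From K2 = [H⁺][CO3²⁻]/[HCO3⁻]:  pH = pK2 + log₁₀([CO3²⁻]/[HCO3⁻])
log₁₀(0.0692) = -1.160
pH = 9.14 + (-1.160) = 7.98

pH = 7.98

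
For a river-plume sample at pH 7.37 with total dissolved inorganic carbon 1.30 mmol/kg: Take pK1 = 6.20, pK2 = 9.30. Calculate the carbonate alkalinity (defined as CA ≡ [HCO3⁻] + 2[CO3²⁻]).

CA = 1.23 mmol/kg

CA = [HCO3⁻] + 2[CO3²⁻] = (α₁ + 2α₂)·DIC
At pH 7.37: [H⁺]/K1 = 10^-1.17 = 0.067608, K2/[H⁺] = 10^-1.93 = 0.011749
α₁ = 1/(1 + 0.067608 + 0.011749) = 1/1.0794 = 0.9265; α₂ = α₁·K2/[H⁺] = 0.01089
α₁ + 2α₂ = 0.9482
CA = 0.9482 × 1.30 = 1.23 mmol/kg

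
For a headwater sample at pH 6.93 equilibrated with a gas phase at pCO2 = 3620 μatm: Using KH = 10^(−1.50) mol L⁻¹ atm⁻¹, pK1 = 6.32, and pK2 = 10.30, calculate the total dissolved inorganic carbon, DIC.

DIC = 0.581 mmol/L

[CO2*] = KH · pCO2 = 10^(−1.50) × 3620×10^-6 = 1.145×10^-4 mol/L
α₀ = 1/(1 + K1/[H⁺] + K1K2/[H⁺]²) = 1/(1 + 10^+0.61 + 10^-2.76) = 0.1970
DIC = [CO2*]/α₀ = 1.145×10^-4 / 0.1970 = 0.581 mmol/L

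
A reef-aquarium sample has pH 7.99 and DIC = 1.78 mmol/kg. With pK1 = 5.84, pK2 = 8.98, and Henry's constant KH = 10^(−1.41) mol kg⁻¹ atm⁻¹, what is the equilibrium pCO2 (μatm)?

α₀ = 1 / (1 + K1/[H⁺] + K1K2/[H⁺]²) = 1 / (1 + 10^+2.15 + 10^+1.16)
   = 1 / (1 + 141.25 + 14.454) = 1/156.71 = 0.006381
[CO2*] = α₀ × DIC = 0.006381 × 1.78 = 0.01136 mmol/kg = 11.36 μmol/kg
pCO2 = [CO2*]/KH = 1.136×10^-5 / 3.890×10^-2 = 292 μatm

pCO2 = 292 μatm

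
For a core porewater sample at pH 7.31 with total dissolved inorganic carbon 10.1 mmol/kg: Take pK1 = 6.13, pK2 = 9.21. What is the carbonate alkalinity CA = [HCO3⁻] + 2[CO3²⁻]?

CA = 9.60 mmol/kg

CA = [HCO3⁻] + 2[CO3²⁻] = (α₁ + 2α₂)·DIC
At pH 7.31: [H⁺]/K1 = 10^-1.18 = 0.066069, K2/[H⁺] = 10^-1.90 = 0.012589
α₁ = 1/(1 + 0.066069 + 0.012589) = 1/1.0787 = 0.9271; α₂ = α₁·K2/[H⁺] = 0.01167
α₁ + 2α₂ = 0.9504
CA = 0.9504 × 10.1 = 9.60 mmol/kg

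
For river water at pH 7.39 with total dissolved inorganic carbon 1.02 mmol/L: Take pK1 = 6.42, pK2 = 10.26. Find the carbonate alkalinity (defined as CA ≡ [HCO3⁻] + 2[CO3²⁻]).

CA = [HCO3⁻] + 2[CO3²⁻] = (α₁ + 2α₂)·DIC
At pH 7.39: [H⁺]/K1 = 10^-0.97 = 0.10715, K2/[H⁺] = 10^-2.87 = 0.0013490
α₁ = 1/(1 + 0.10715 + 0.0013490) = 1/1.1085 = 0.9021; α₂ = α₁·K2/[H⁺] = 0.001217
α₁ + 2α₂ = 0.9046
CA = 0.9046 × 1.02 = 0.923 mmol/L

CA = 0.923 mmol/L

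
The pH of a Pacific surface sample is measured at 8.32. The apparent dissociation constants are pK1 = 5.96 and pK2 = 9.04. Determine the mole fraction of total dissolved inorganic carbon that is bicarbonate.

α₁ = 1 / (1 + [H⁺]/K1 + K2/[H⁺]) = 1 / (1 + 10^-2.36 + 10^-0.72)
   = 1 / (1 + 0.0043652 + 0.19055) = 1/1.1949 = 0.8369

α₁ = 0.837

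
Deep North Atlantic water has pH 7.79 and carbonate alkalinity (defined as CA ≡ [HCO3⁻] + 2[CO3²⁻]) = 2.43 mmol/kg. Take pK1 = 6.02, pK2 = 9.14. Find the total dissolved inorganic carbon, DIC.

CA = [HCO3⁻] + 2[CO3²⁻] = (α₁ + 2α₂)·DIC
At pH 7.79: [H⁺]/K1 = 10^-1.77 = 0.016982, K2/[H⁺] = 10^-1.35 = 0.044668
α₁ = 1/(1 + 0.016982 + 0.044668) = 1/1.0617 = 0.9419; α₂ = α₁·K2/[H⁺] = 0.04207
α₁ + 2α₂ = 1.0261
DIC = CA / (α₁ + 2α₂) = 2.43 / 1.0261 = 2.37 mmol/kg

DIC = 2.37 mmol/kg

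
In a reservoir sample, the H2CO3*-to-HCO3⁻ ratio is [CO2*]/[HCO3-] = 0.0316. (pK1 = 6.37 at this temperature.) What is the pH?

From K1 = [H⁺][HCO3-]/[CO2*]:  pH = pK1 − log₁₀([CO2*]/[HCO3-])
log₁₀(0.0316) = -1.500
pH = 6.37 − (-1.500) = 7.87

pH = 7.87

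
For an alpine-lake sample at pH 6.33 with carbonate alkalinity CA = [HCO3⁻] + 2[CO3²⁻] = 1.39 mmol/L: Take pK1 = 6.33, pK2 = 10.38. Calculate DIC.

DIC = 2.78 mmol/L

CA = [HCO3⁻] + 2[CO3²⁻] = (α₁ + 2α₂)·DIC
At pH 6.33: [H⁺]/K1 = 10^0.00 = 1.0000, K2/[H⁺] = 10^-4.05 = 8.9125×10^-5
α₁ = 1/(1 + 1.0000 + 8.9125×10^-5) = 1/2.0001 = 0.5000; α₂ = α₁·K2/[H⁺] = 4.456×10^-5
α₁ + 2α₂ = 0.5001
DIC = CA / (α₁ + 2α₂) = 1.39 / 0.5001 = 2.78 mmol/L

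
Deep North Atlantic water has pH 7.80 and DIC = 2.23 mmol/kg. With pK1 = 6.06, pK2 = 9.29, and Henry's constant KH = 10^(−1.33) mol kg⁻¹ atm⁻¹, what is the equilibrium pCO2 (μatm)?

α₀ = 1 / (1 + K1/[H⁺] + K1K2/[H⁺]²) = 1 / (1 + 10^+1.74 + 10^+0.25)
   = 1 / (1 + 54.954 + 1.7783) = 1/57.732 = 0.01732
[CO2*] = α₀ × DIC = 0.01732 × 2.23 = 0.03863 mmol/kg
pCO2 = [CO2*]/KH = 3.863×10^-5 / 4.677×10^-2 = 826 μatm

pCO2 = 826 μatm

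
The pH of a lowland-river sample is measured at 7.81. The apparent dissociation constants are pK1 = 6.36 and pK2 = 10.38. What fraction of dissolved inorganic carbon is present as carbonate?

α₂ = 0.00259

α₂ = 1 / (1 + [H⁺]/K2 + [H⁺]²/(K1K2)) = 1 / (1 + 10^+2.57 + 10^+1.12)
   = 1 / (1 + 371.54 + 13.183) = 1/385.72 = 0.002593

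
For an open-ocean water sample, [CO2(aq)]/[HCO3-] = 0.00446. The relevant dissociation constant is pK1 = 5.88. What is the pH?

From K1 = [H⁺][HCO3-]/[CO2(aq)]:  pH = pK1 − log₁₀([CO2(aq)]/[HCO3-])
log₁₀(0.00446) = -2.351
pH = 5.88 − (-2.351) = 8.23

pH = 8.23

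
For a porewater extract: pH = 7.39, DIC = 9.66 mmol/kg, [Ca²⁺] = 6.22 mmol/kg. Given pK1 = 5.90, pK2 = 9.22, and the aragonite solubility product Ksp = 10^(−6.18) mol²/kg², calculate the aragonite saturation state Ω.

Ω = 1.28

α₂ = 1 / (1 + [H⁺]/K2 + [H⁺]²/(K1K2)) = 1 / (1 + 10^+1.83 + 10^+0.34)
   = 1 / (1 + 67.608 + 2.1878) = 1/70.796 = 0.01413
[CO3²⁻] = α₂ × DIC = 0.01413 × 9.66 = 0.1364 mmol/kg
Ksp = 10^(−6.18) = 6.607×10^-7
Ω = [Ca²⁺][CO3²⁻]/Ksp = (6.22×10^-3)(1.364×10^-4) / 6.607×10^-7 = 1.28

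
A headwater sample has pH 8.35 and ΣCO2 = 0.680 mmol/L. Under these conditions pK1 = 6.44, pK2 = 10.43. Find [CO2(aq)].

[CO2*] = 8.20 μmol/L

α₀ = 1 / (1 + K1/[H⁺] + K1K2/[H⁺]²) = 1 / (1 + 10^+1.91 + 10^-0.17)
   = 1 / (1 + 81.283 + 0.67608) = 1/82.959 = 0.01205
[CO2*] = α₀ × DIC = 0.01205 × 0.680 = 0.00820 mmol/L = 8.20 μmol/L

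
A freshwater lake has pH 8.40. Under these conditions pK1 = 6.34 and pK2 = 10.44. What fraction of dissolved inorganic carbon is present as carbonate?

α₂ = 1 / (1 + [H⁺]/K2 + [H⁺]²/(K1K2)) = 1 / (1 + 10^+2.04 + 10^-0.02)
   = 1 / (1 + 109.65 + 0.95499) = 1/111.60 = 0.008960

α₂ = 0.00896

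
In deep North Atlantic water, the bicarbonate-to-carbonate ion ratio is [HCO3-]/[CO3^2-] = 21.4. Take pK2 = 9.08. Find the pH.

pH = 7.75

From K2 = [H⁺][CO3^2-]/[HCO3-]:  pH = pK2 − log₁₀([HCO3-]/[CO3^2-])
log₁₀(21.4) = +1.330
pH = 9.08 − (+1.330) = 7.75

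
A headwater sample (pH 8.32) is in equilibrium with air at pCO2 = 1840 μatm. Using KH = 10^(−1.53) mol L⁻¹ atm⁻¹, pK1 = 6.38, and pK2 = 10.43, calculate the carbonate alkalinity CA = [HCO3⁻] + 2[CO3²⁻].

[CO2*] = KH · pCO2 = 10^(−1.53) × 1840×10^-6 = 5.430×10^-5 mol/L
α₀ = 1/(1 + K1/[H⁺] + K1K2/[H⁺]²) = 1/(1 + 10^+1.94 + 10^-0.17) = 0.01126
DIC = [CO2*]/α₀ = 5.430×10^-5 / 0.01126 = 4.821 mmol/L
CA = (α₁ + 2α₂)·DIC = (0.9811 + 2×0.007616) × 4.821 = 4.80 mmol/L

CA = 4.80 mmol/L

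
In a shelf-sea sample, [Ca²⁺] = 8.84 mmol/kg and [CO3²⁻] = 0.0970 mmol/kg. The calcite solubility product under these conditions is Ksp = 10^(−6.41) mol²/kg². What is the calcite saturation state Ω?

Ksp = 10^(−6.41) = 3.890×10^-7
Ω = [Ca²⁺][CO3²⁻]/Ksp = (8.84×10^-3)(0.0970×10^-3) / 3.890×10^-7 = 2.20

Ω = 2.20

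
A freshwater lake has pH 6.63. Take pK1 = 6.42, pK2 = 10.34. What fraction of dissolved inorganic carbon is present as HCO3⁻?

α₁ = 1 / (1 + [H⁺]/K1 + K2/[H⁺]) = 1 / (1 + 10^-0.21 + 10^-3.71)
   = 1 / (1 + 0.61660 + 0.00019498) = 1/1.6168 = 0.6185

α₁ = 0.619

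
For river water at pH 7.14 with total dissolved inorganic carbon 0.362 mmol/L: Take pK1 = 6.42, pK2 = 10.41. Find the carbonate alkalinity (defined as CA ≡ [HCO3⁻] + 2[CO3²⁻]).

CA = 0.304 mmol/L

CA = [HCO3⁻] + 2[CO3²⁻] = (α₁ + 2α₂)·DIC
At pH 7.14: [H⁺]/K1 = 10^-0.72 = 0.19055, K2/[H⁺] = 10^-3.27 = 0.00053703
α₁ = 1/(1 + 0.19055 + 0.00053703) = 1/1.1911 = 0.8396; α₂ = α₁·K2/[H⁺] = 0.0004509
α₁ + 2α₂ = 0.8405
CA = 0.8405 × 0.362 = 0.304 mmol/L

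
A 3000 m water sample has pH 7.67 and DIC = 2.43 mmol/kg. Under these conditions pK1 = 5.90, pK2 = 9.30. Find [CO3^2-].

α₂ = 1 / (1 + [H⁺]/K2 + [H⁺]²/(K1K2)) = 1 / (1 + 10^+1.63 + 10^-0.14)
   = 1 / (1 + 42.658 + 0.72444) = 1/44.382 = 0.02253
[CO3²⁻] = α₂ × DIC = 0.02253 × 2.43 = 0.0548 mmol/kg

[CO3²⁻] = 0.0548 mmol/kg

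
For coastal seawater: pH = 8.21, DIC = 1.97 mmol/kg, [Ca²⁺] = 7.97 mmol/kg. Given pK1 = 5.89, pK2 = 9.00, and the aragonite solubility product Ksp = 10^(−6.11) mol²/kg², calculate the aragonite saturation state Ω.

Ω = 2.81

α₂ = 1 / (1 + [H⁺]/K2 + [H⁺]²/(K1K2)) = 1 / (1 + 10^+0.79 + 10^-1.53)
   = 1 / (1 + 6.1660 + 0.029512) = 1/7.1955 = 0.1390
[CO3²⁻] = α₂ × DIC = 0.1390 × 1.97 = 0.2738 mmol/kg
Ksp = 10^(−6.11) = 7.762×10^-7
Ω = [Ca²⁺][CO3²⁻]/Ksp = (7.97×10^-3)(2.738×10^-4) / 7.762×10^-7 = 2.81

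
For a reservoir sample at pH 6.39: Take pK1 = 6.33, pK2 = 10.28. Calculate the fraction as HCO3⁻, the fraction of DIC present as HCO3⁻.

α₁ = 1 / (1 + [H⁺]/K1 + K2/[H⁺]) = 1 / (1 + 10^-0.06 + 10^-3.89)
   = 1 / (1 + 0.87096 + 0.00012882) = 1/1.8711 = 0.5344

α₁ = 0.534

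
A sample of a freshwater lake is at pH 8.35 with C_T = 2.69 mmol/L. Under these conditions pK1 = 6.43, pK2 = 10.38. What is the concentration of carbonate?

[CO3²⁻] = 0.0246 mmol/L

α₂ = 1 / (1 + [H⁺]/K2 + [H⁺]²/(K1K2)) = 1 / (1 + 10^+2.03 + 10^+0.11)
   = 1 / (1 + 107.15 + 1.2882) = 1/109.44 = 0.009137
[CO3²⁻] = α₂ × DIC = 0.009137 × 2.69 = 0.0246 mmol/L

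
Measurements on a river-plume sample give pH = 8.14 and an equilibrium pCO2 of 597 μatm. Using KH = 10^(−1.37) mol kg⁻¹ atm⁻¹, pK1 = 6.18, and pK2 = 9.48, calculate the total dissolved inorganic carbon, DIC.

[CO2*] = KH · pCO2 = 10^(−1.37) × 597×10^-6 = 2.547×10^-5 mol/kg
α₀ = 1/(1 + K1/[H⁺] + K1K2/[H⁺]²) = 1/(1 + 10^+1.96 + 10^+0.62) = 0.01038
DIC = [CO2*]/α₀ = 2.547×10^-5 / 0.01038 = 2.45 mmol/kg

DIC = 2.45 mmol/kg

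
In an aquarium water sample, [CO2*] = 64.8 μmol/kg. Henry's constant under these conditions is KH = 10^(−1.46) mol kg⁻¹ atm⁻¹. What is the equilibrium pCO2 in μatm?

pCO2 = 1870 μatm

KH = 10^(−1.46) = 3.467×10^-2 mol kg⁻¹ atm⁻¹
pCO2 = [CO2*]/KH = 64.8×10^-6 / 3.467×10^-2 = 1.87×10^-3 atm = 1870 μatm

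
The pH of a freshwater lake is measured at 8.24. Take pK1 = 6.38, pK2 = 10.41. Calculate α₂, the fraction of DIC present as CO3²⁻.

α₂ = 1 / (1 + [H⁺]/K2 + [H⁺]²/(K1K2)) = 1 / (1 + 10^+2.17 + 10^+0.31)
   = 1 / (1 + 147.91 + 2.0417) = 1/150.95 = 0.006625

α₂ = 0.00662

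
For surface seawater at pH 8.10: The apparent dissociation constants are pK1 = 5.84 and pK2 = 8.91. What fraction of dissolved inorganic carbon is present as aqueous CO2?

α₀ = 0.00474

α₀ = 1 / (1 + K1/[H⁺] + K1K2/[H⁺]²) = 1 / (1 + 10^+2.26 + 10^+1.45)
   = 1 / (1 + 181.97 + 28.184) = 1/211.15 = 0.004736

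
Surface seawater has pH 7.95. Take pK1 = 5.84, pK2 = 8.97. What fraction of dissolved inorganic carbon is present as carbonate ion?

α₂ = 1 / (1 + [H⁺]/K2 + [H⁺]²/(K1K2)) = 1 / (1 + 10^+1.02 + 10^-1.09)
   = 1 / (1 + 10.471 + 0.081283) = 1/11.553 = 0.08656

α₂ = 0.0866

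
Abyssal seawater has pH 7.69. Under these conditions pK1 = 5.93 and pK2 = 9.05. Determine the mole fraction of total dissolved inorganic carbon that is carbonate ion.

α₂ = 0.0411

α₂ = 1 / (1 + [H⁺]/K2 + [H⁺]²/(K1K2)) = 1 / (1 + 10^+1.36 + 10^-0.40)
   = 1 / (1 + 22.909 + 0.39811) = 1/24.307 = 0.04114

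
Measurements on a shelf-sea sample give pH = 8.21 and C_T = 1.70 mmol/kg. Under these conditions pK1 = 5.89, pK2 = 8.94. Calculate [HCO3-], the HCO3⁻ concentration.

[HCO3⁻] = 1.43 mmol/kg

α₁ = 1 / (1 + [H⁺]/K1 + K2/[H⁺]) = 1 / (1 + 10^-2.32 + 10^-0.73)
   = 1 / (1 + 0.0047863 + 0.18621) = 1/1.1910 = 0.8396
[HCO3⁻] = α₁ × DIC = 0.8396 × 1.70 = 1.43 mmol/kg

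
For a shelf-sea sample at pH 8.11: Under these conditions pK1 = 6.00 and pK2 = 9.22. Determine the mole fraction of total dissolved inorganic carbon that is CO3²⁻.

α₂ = 1 / (1 + [H⁺]/K2 + [H⁺]²/(K1K2)) = 1 / (1 + 10^+1.11 + 10^-1.00)
   = 1 / (1 + 12.882 + 0.10000) = 1/13.982 = 0.07152

α₂ = 0.0715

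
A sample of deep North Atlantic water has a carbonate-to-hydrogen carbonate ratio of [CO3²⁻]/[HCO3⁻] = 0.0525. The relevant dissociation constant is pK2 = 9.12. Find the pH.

pH = 7.84

From K2 = [H⁺][CO3²⁻]/[HCO3⁻]:  pH = pK2 + log₁₀([CO3²⁻]/[HCO3⁻])
log₁₀(0.0525) = -1.280
pH = 9.12 + (-1.280) = 7.84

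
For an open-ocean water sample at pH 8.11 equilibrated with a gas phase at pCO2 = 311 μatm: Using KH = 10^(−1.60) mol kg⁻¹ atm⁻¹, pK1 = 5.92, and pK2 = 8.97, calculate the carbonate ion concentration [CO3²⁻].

[CO3²⁻] = 0.167 mmol/kg

[CO2*] = KH · pCO2 = 10^(−1.60) × 311×10^-6 = 7.812×10^-6 mol/kg
α₀ = 1/(1 + K1/[H⁺] + K1K2/[H⁺]²) = 1/(1 + 10^+2.19 + 10^+1.33) = 0.005641
DIC = [CO2*]/α₀ = 7.812×10^-6 / 0.005641 = 1.385 mmol/kg
[CO3²⁻] = α₂·DIC; α₂ = 0.1206, so [CO3²⁻] = 0.1206 × 1.385 = 0.167 mmol/kg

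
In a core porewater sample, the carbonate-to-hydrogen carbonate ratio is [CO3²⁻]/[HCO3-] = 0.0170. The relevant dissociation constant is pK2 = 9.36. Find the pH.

From K2 = [H⁺][CO3²⁻]/[HCO3-]:  pH = pK2 + log₁₀([CO3²⁻]/[HCO3-])
log₁₀(0.0170) = -1.770
pH = 9.36 + (-1.770) = 7.59

pH = 7.59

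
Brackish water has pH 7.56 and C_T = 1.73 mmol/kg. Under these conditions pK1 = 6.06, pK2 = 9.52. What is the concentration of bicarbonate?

[HCO3⁻] = 1.66 mmol/kg

α₁ = 1 / (1 + [H⁺]/K1 + K2/[H⁺]) = 1 / (1 + 10^-1.50 + 10^-1.96)
   = 1 / (1 + 0.031623 + 0.010965) = 1/1.0426 = 0.9592
[HCO3⁻] = α₁ × DIC = 0.9592 × 1.73 = 1.66 mmol/kg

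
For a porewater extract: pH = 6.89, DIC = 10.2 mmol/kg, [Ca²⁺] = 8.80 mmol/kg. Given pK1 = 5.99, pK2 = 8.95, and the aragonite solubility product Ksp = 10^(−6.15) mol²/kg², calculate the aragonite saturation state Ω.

Ω = 0.973

α₂ = 1 / (1 + [H⁺]/K2 + [H⁺]²/(K1K2)) = 1 / (1 + 10^+2.06 + 10^+1.16)
   = 1 / (1 + 114.82 + 14.454) = 1/130.27 = 0.007676
[CO3²⁻] = α₂ × DIC = 0.007676 × 10.2 = 0.07830 mmol/kg
Ksp = 10^(−6.15) = 7.079×10^-7
Ω = [Ca²⁺][CO3²⁻]/Ksp = (8.80×10^-3)(7.830×10^-5) / 7.079×10^-7 = 0.973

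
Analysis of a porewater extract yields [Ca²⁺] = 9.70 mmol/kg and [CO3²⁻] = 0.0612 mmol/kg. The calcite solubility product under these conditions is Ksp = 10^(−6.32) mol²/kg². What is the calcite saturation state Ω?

Ksp = 10^(−6.32) = 4.786×10^-7
Ω = [Ca²⁺][CO3²⁻]/Ksp = (9.70×10^-3)(0.0612×10^-3) / 4.786×10^-7 = 1.24

Ω = 1.24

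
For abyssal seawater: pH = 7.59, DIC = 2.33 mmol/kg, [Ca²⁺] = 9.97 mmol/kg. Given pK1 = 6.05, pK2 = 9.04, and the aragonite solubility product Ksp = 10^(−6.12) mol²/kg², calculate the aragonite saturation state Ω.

α₂ = 1 / (1 + [H⁺]/K2 + [H⁺]²/(K1K2)) = 1 / (1 + 10^+1.45 + 10^-0.09)
   = 1 / (1 + 28.184 + 0.81283) = 1/29.997 = 0.03334
[CO3²⁻] = α₂ × DIC = 0.03334 × 2.33 = 0.07768 mmol/kg
Ksp = 10^(−6.12) = 7.586×10^-7
Ω = [Ca²⁺][CO3²⁻]/Ksp = (9.97×10^-3)(7.768×10^-5) / 7.586×10^-7 = 1.02

Ω = 1.02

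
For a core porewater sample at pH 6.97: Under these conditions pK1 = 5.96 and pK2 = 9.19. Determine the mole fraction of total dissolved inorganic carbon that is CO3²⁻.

α₂ = 0.00546

α₂ = 1 / (1 + [H⁺]/K2 + [H⁺]²/(K1K2)) = 1 / (1 + 10^+2.22 + 10^+1.21)
   = 1 / (1 + 165.96 + 16.218) = 1/183.18 = 0.005459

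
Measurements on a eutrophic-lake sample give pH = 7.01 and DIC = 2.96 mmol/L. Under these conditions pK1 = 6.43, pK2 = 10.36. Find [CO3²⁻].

α₂ = 1 / (1 + [H⁺]/K2 + [H⁺]²/(K1K2)) = 1 / (1 + 10^+3.35 + 10^+2.77)
   = 1 / (1 + 2238.7 + 588.84) = 1/2828.6 = 0.0003535
[CO3²⁻] = α₂ × DIC = 0.0003535 × 2.96 = 0.00105 mmol/L = 1.05 μmol/L

[CO3²⁻] = 1.05 μmol/L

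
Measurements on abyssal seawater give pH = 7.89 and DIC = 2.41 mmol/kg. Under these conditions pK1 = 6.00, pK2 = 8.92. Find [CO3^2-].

[CO3²⁻] = 0.203 mmol/kg

α₂ = 1 / (1 + [H⁺]/K2 + [H⁺]²/(K1K2)) = 1 / (1 + 10^+1.03 + 10^-0.86)
   = 1 / (1 + 10.715 + 0.13804) = 1/11.853 = 0.08437
[CO3²⁻] = α₂ × DIC = 0.08437 × 2.41 = 0.203 mmol/kg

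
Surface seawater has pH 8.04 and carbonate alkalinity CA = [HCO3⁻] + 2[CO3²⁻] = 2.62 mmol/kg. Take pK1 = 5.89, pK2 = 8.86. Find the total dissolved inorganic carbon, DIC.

DIC = 2.33 mmol/kg

CA = [HCO3⁻] + 2[CO3²⁻] = (α₁ + 2α₂)·DIC
At pH 8.04: [H⁺]/K1 = 10^-2.15 = 0.0070795, K2/[H⁺] = 10^-0.82 = 0.15136
α₁ = 1/(1 + 0.0070795 + 0.15136) = 1/1.1584 = 0.8632; α₂ = α₁·K2/[H⁺] = 0.1307
α₁ + 2α₂ = 1.1245
DIC = CA / (α₁ + 2α₂) = 2.62 / 1.1245 = 2.33 mmol/kg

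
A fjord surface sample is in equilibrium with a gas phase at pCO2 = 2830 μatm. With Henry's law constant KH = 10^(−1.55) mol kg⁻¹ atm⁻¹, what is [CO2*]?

KH = 10^(−1.55) = 2.818×10^-2 mol kg⁻¹ atm⁻¹
[CO2*] = KH · pCO2 = 2.818×10^-2 × 2830×10^-6 atm = 7.98×10^-5 mol/kg

[CO2*] = 79.8 μmol/kg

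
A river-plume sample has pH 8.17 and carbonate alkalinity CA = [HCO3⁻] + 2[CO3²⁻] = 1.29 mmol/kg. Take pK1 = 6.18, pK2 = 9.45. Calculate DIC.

DIC = 1.24 mmol/kg

CA = [HCO3⁻] + 2[CO3²⁻] = (α₁ + 2α₂)·DIC
At pH 8.17: [H⁺]/K1 = 10^-1.99 = 0.010233, K2/[H⁺] = 10^-1.28 = 0.052481
α₁ = 1/(1 + 0.010233 + 0.052481) = 1/1.0627 = 0.9410; α₂ = α₁·K2/[H⁺] = 0.04938
α₁ + 2α₂ = 1.0398
DIC = CA / (α₁ + 2α₂) = 1.29 / 1.0398 = 1.24 mmol/kg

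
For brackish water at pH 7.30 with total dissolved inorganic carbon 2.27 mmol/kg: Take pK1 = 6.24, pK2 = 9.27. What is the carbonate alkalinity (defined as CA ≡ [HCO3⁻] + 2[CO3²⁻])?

CA = [HCO3⁻] + 2[CO3²⁻] = (α₁ + 2α₂)·DIC
At pH 7.30: [H⁺]/K1 = 10^-1.06 = 0.087096, K2/[H⁺] = 10^-1.97 = 0.010715
α₁ = 1/(1 + 0.087096 + 0.010715) = 1/1.0978 = 0.9109; α₂ = α₁·K2/[H⁺] = 0.009761
α₁ + 2α₂ = 0.9304
CA = 0.9304 × 2.27 = 2.11 mmol/kg

CA = 2.11 mmol/kg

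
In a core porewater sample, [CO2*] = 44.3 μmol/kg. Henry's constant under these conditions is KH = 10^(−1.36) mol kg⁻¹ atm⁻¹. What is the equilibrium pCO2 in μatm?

KH = 10^(−1.36) = 4.365×10^-2 mol kg⁻¹ atm⁻¹
pCO2 = [CO2*]/KH = 44.3×10^-6 / 4.365×10^-2 = 1.01×10^-3 atm = 1010 μatm

pCO2 = 1010 μatm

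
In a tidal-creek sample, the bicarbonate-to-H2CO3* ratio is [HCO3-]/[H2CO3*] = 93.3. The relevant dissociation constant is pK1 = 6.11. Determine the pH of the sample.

From K1 = [H⁺][HCO3-]/[H2CO3*]:  pH = pK1 + log₁₀([HCO3-]/[H2CO3*])
log₁₀(93.3) = +1.970
pH = 6.11 + (+1.970) = 8.08

pH = 8.08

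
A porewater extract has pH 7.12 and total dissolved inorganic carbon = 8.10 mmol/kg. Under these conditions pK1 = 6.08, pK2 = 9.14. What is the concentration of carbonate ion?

[CO3²⁻] = 0.0703 mmol/kg

α₂ = 1 / (1 + [H⁺]/K2 + [H⁺]²/(K1K2)) = 1 / (1 + 10^+2.02 + 10^+0.98)
   = 1 / (1 + 104.71 + 9.5499) = 1/115.26 = 0.008676
[CO3²⁻] = α₂ × DIC = 0.008676 × 8.10 = 0.0703 mmol/kg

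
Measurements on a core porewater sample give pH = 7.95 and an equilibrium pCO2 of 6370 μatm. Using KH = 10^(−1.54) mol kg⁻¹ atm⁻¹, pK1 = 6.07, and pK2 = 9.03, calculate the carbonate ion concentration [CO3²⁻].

[CO3²⁻] = 1.16 mmol/kg

[CO2*] = KH · pCO2 = 10^(−1.54) × 6370×10^-6 = 1.837×10^-4 mol/kg
α₀ = 1/(1 + K1/[H⁺] + K1K2/[H⁺]²) = 1/(1 + 10^+1.88 + 10^+0.80) = 0.01202
DIC = [CO2*]/α₀ = 1.837×10^-4 / 0.01202 = 15.28 mmol/kg
[CO3²⁻] = α₂·DIC; α₂ = 0.07587, so [CO3²⁻] = 0.07587 × 15.28 = 1.16 mmol/kg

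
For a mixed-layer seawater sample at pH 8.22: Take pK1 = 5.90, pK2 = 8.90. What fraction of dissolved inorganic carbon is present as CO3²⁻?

α₂ = 1 / (1 + [H⁺]/K2 + [H⁺]²/(K1K2)) = 1 / (1 + 10^+0.68 + 10^-1.64)
   = 1 / (1 + 4.7863 + 0.022909) = 1/5.8092 = 0.1721

α₂ = 0.172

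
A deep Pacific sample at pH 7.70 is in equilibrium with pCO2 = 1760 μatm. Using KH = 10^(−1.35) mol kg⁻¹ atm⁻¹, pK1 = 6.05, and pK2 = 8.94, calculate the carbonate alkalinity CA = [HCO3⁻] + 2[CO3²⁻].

[CO2*] = KH · pCO2 = 10^(−1.35) × 1760×10^-6 = 7.862×10^-5 mol/kg
α₀ = 1/(1 + K1/[H⁺] + K1K2/[H⁺]²) = 1/(1 + 10^+1.65 + 10^+0.41) = 0.02073
DIC = [CO2*]/α₀ = 7.862×10^-5 / 0.02073 = 3.792 mmol/kg
CA = (α₁ + 2α₂)·DIC = (0.9260 + 2×0.05328) × 3.792 = 3.92 mmol/kg

CA = 3.92 mmol/kg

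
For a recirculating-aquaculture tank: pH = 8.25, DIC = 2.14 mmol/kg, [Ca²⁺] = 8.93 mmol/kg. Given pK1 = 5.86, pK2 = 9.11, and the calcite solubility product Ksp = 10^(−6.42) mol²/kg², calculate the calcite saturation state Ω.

α₂ = 1 / (1 + [H⁺]/K2 + [H⁺]²/(K1K2)) = 1 / (1 + 10^+0.86 + 10^-1.53)
   = 1 / (1 + 7.2444 + 0.029512) = 1/8.2739 = 0.1209
[CO3²⁻] = α₂ × DIC = 0.1209 × 2.14 = 0.2586 mmol/kg
Ksp = 10^(−6.42) = 3.802×10^-7
Ω = [Ca²⁺][CO3²⁻]/Ksp = (8.93×10^-3)(2.586×10^-4) / 3.802×10^-7 = 6.08

Ω = 6.08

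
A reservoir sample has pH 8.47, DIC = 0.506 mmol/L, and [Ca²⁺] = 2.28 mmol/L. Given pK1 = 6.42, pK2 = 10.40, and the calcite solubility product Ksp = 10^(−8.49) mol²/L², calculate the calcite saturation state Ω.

Ω = 4.10

α₂ = 1 / (1 + [H⁺]/K2 + [H⁺]²/(K1K2)) = 1 / (1 + 10^+1.93 + 10^-0.12)
   = 1 / (1 + 85.114 + 0.75858) = 1/86.872 = 0.01151
[CO3²⁻] = α₂ × DIC = 0.01151 × 0.506 = 0.005825 mmol/L = 5.825 μmol/L
Ksp = 10^(−8.49) = 3.236×10^-9
Ω = [Ca²⁺][CO3²⁻]/Ksp = (2.28×10^-3)(5.825×10^-6) / 3.236×10^-9 = 4.10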